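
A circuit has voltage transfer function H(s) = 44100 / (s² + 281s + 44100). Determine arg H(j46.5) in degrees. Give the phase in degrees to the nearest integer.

-17°

∠[(j46.5)² + 281(j46.5) + 44100] = ∠[41938 + j13066] = 17.31°
∠H(j46.5) = −17.31° = -17.31°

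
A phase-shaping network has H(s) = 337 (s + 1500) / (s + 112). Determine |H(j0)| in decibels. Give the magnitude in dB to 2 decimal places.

73.09 dB

H(0) = 337 × 1500 / 112 = 4513.4
20 log₁₀(4513.4) = 73.090 dB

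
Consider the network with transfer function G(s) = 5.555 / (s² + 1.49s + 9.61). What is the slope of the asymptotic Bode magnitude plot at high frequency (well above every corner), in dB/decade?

-40 dB/decade

With 0 zeros and 2 poles, the high-frequency asymptotic slope is 20 × (0 − 2) = -40 dB/decade.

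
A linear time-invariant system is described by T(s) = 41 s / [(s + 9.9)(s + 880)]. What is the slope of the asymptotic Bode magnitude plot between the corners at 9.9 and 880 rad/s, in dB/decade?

In this band the factors already past their corner are: 1 differentiator zero, pole at 9.9; net slope = 0 dB/decade.

0 dB/decade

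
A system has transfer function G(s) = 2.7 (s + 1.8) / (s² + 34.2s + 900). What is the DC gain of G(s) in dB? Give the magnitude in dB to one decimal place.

G(0) = 2.7 × 1.8 / 900 = 0.0054
20 log₁₀(0.0054) = -45.35 dB

-45.4 dB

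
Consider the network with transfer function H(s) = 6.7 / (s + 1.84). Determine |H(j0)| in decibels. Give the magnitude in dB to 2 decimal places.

11.23 dB

H(0) = 6.7 / 1.84 = 3.6413
20 log₁₀(3.6413) = 11.225 dB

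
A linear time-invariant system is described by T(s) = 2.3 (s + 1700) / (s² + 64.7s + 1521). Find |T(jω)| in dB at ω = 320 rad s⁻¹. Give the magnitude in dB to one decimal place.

|j320 + 1700| = √(320² + 1700²) = 1730
|(j320)² + 64.7(j320) + 1521| = |-1.0088e+05 + j20704| = 1.03e+05
|T(j320)| = 2.3 × 1730 / 1.03e+05 = 0.038635
20 log₁₀(0.038635) = -28.26 dB

-28.3 dB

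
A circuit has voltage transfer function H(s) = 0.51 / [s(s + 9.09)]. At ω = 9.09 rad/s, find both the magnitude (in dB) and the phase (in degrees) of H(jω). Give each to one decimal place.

|j9.09 + 9.09| = √(9.09² + 9.09²) = 12.86
|j9.09| = 9.09
|H(j9.09)| = 0.51 / (12.86 × 9.09) = 0.0043644
20 log₁₀(0.0043644) = -47.20 dB
∠(j9.09 + 9.09) = arctan(9.09/9.09) = 45.00°
∠(j9.09) = 90.00°
∠H(j9.09) = − (45.00° + 90.00°) = -135.00°

|H| = -47.2 dB, ∠H = -135.0°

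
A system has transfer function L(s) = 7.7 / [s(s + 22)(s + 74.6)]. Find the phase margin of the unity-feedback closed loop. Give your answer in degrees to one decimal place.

90.0°

Gain crossover: |L(jω)| = 1 at ω ≈ 0.00469 rad s⁻¹.
∠L(j0.00469) = −90° − arctan(0.00469/22) − arctan(0.00469/74.6) ≈ -90.02°
PM = 180° + (-90.02°) = 89.98°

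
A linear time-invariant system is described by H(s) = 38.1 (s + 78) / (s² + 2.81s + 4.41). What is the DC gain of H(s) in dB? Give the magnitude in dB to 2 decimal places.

56.57 dB

H(0) = 38.1 × 78 / 4.41 = 673.88
20 log₁₀(673.88) = 56.572 dB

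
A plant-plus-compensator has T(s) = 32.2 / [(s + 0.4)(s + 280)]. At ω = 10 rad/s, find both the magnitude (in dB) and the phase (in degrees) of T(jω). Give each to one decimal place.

|j10 + 0.4| = √(10² + 0.4²) = 10.01
|j10 + 280| = √(10² + 280²) = 280.2
|T(j10)| = 32.2 / (10.01 × 280.2) = 0.011483
20 log₁₀(0.011483) = -38.80 dB
∠(j10 + 0.4) = arctan(10/0.4) = 87.71°
∠(j10 + 280) = arctan(10/280) = 2.05°
∠T(j10) = − (87.71° + 2.05°) = -89.75°

|T| = -38.8 dB, ∠T = -89.8°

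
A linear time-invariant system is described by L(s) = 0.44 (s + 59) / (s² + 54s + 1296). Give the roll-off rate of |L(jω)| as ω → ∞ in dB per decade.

-20 dB/decade

With 1 zero and 2 poles, the high-frequency asymptotic slope is 20 × (1 − 2) = -20 dB/decade.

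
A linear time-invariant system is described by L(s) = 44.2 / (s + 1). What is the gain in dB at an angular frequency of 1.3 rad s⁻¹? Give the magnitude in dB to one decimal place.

28.6 dB

|j1.3 + 1| = √(1.3² + 1²) = 1.64
|L(j1.3)| = 44.2 / 1.64 = 26.949
20 log₁₀(26.949) = 28.61 dB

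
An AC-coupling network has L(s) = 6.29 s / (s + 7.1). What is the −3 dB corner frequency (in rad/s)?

7.1 rad/s

For a single-pole high-pass, the −3 dB point is at the pole: ω = 7.1 rad/s.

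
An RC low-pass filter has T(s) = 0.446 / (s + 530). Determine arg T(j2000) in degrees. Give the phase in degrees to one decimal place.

-75.2°

∠(j2000 + 530) = arctan(2000/530) = 75.16°
∠T(j2000) = −75.16° = -75.16°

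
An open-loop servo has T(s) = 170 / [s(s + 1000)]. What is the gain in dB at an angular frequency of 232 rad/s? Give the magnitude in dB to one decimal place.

-62.9 dB

|j232 + 1000| = √(232² + 1000²) = 1027
|j232| = 232
|T(j232)| = 170 / (1027 × 232) = 0.0007138
20 log₁₀(0.0007138) = -62.93 dB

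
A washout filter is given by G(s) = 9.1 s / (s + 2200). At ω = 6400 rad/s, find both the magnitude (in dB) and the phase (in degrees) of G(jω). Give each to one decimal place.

|G| = 18.7 dB, ∠G = 19.0°

|j6400| = 6400
|j6400 + 2200| = √(6400² + 2200²) = 6768
|G(j6400)| = 9.1 × 6400 / 6768 = 8.6057
20 log₁₀(8.6057) = 18.70 dB
∠(j6400) = 90.00°
∠(j6400 + 2200) = arctan(6400/2200) = 71.03°
∠G(j6400) = 90.00° − 71.03° = 18.97°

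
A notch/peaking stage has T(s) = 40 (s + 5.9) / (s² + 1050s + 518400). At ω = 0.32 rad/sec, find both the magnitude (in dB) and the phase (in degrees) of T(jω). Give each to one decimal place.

|j0.32 + 5.9| = √(0.32² + 5.9²) = 5.909
|(j0.32)² + 1050(j0.32) + 518400| = |5.184e+05 + j336| = 5.184e+05
|T(j0.32)| = 40 × 5.909 / 5.184e+05 = 0.00045592
20 log₁₀(0.00045592) = -66.82 dB
∠(j0.32 + 5.9) = arctan(0.32/5.9) = 3.10°
∠[(j0.32)² + 1050(j0.32) + 518400] = ∠[5.184e+05 + j336] = 0.04°
∠T(j0.32) = 3.10° − 0.04° = 3.07°

|T| = -66.8 dB, ∠T = 3.1°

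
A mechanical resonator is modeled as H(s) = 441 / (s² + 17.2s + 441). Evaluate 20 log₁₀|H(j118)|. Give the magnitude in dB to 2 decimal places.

|(j118)² + 17.2(j118) + 441| = |-13483 + j2029.6| = 1.363e+04
|H(j118)| = 441 / 1.363e+04 = 0.032343
20 log₁₀(0.032343) = -29.804 dB

-29.80 dB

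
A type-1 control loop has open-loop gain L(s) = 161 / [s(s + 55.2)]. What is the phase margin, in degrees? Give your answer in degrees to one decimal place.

87.0°

Gain crossover: |L(jω)| = 1 at ω ≈ 2.91 rad/s.
∠L(j2.91) = −90° − arctan(2.91/55.2) ≈ -93.02°
PM = 180° + (-93.02°) = 86.98°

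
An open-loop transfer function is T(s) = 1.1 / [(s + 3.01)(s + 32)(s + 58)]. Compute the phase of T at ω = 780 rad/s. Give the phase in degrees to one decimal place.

-263.2°

∠(j780 + 3.01) = arctan(780/3.01) = 89.78°
∠(j780 + 32) = arctan(780/32) = 87.65°
∠(j780 + 58) = arctan(780/58) = 85.75°
∠T(j780) = − (89.78° + 87.65° + 85.75°) = -263.18°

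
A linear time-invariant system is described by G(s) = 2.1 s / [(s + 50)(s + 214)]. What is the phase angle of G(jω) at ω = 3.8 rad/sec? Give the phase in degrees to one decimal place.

84.6°

∠(j3.8) = 90.00°
∠(j3.8 + 50) = arctan(3.8/50) = 4.35°
∠(j3.8 + 214) = arctan(3.8/214) = 1.02°
∠G(j3.8) = 90.00° − (4.35° + 1.02°) = 84.64°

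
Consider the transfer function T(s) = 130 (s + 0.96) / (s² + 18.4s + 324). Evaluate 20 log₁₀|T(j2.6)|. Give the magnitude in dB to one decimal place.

1.0 dB

|j2.6 + 0.96| = √(2.6² + 0.96²) = 2.772
|(j2.6)² + 18.4(j2.6) + 324| = |317.24 + j47.84| = 320.8
|T(j2.6)| = 130 × 2.772 / 320.8 = 1.123
20 log₁₀(1.123) = 1.01 dB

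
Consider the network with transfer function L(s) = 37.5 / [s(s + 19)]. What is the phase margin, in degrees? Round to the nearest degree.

84 deg

Gain crossover: |L(jω)| = 1 at ω ≈ 1.96 rad/s.
∠L(j1.96) = −90° − arctan(1.96/19) ≈ -95.90°
PM = 180° + (-95.90°) = 84.10°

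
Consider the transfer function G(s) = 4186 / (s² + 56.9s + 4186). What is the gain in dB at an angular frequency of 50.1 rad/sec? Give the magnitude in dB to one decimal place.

2.0 dB

|(j50.1)² + 56.9(j50.1) + 4186| = |1676 + j2850.7| = 3307
|G(j50.1)| = 4186 / 3307 = 1.2659
20 log₁₀(1.2659) = 2.05 dB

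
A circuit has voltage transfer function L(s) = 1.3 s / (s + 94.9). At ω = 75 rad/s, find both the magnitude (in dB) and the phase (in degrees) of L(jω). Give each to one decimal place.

|j75| = 75
|j75 + 94.9| = √(75² + 94.9²) = 121
|L(j75)| = 1.3 × 75 / 121 = 0.80606
20 log₁₀(0.80606) = -1.87 dB
∠(j75) = 90.00°
∠(j75 + 94.9) = arctan(75/94.9) = 38.32°
∠L(j75) = 90.00° − 38.32° = 51.68°

|L| = -1.9 dB, ∠L = 51.7 deg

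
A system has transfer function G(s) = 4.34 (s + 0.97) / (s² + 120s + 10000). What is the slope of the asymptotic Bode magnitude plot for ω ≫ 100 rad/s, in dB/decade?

-20 dB/decade

With 1 zero and 2 poles, the high-frequency asymptotic slope is 20 × (1 − 2) = -20 dB/decade.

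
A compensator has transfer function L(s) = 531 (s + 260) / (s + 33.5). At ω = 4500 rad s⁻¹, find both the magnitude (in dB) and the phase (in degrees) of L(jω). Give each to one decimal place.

|L| = 54.5 dB, ∠L = -2.9°

|j4500 + 260| = √(4500² + 260²) = 4508
|j4500 + 33.5| = √(4500² + 33.5²) = 4500
|L(j4500)| = 531 × 4508 / 4500 = 531.87
20 log₁₀(531.87) = 54.52 dB
∠(j4500 + 260) = arctan(4500/260) = 86.69°
∠(j4500 + 33.5) = arctan(4500/33.5) = 89.57°
∠L(j4500) = 86.69° − 89.57° = -2.88°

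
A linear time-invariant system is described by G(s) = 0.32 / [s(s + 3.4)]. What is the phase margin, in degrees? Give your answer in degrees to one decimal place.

88.4°

Gain crossover: |G(jω)| = 1 at ω ≈ 0.0941 rad/s.
∠G(j0.0941) = −90° − arctan(0.0941/3.4) ≈ -91.59°
PM = 180° + (-91.59°) = 88.41°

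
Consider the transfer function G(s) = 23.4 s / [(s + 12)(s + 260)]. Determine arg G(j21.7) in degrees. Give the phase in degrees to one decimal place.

∠(j21.7) = 90.00°
∠(j21.7 + 12) = arctan(21.7/12) = 61.06°
∠(j21.7 + 260) = arctan(21.7/260) = 4.77°
∠G(j21.7) = 90.00° − (61.06° + 4.77°) = 24.17°

24.2°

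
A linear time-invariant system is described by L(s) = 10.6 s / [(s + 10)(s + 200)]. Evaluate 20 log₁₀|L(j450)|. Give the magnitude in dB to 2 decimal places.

-33.34 dB

|j450| = 450
|j450 + 10| = √(450² + 10²) = 450.1
|j450 + 200| = √(450² + 200²) = 492.4
|L(j450)| = 10.6 × 450 / (450.1 × 492.4) = 0.02152
20 log₁₀(0.02152) = -33.343 dB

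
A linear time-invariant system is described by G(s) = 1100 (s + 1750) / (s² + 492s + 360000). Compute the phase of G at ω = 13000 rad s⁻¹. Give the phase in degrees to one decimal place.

∠(j13000 + 1750) = arctan(13000/1750) = 82.33°
∠[(j13000)² + 492(j13000) + 360000] = ∠[-1.6864e+08 + j6.396e+06] = 177.83°
∠G(j13000) = 82.33° − 177.83° = -95.49°

-95.5°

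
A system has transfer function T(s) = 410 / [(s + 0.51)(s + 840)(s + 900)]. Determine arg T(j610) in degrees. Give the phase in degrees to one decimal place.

-160.1 deg

∠(j610 + 0.51) = arctan(610/0.51) = 89.95°
∠(j610 + 840) = arctan(610/840) = 35.99°
∠(j610 + 900) = arctan(610/900) = 34.13°
∠T(j610) = − (89.95° + 35.99° + 34.13°) = -160.07°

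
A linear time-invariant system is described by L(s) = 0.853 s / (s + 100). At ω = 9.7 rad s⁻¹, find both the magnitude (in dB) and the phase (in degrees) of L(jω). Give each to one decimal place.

|L| = -21.7 dB, ∠L = 84.5°

|j9.7| = 9.7
|j9.7 + 100| = √(9.7² + 100²) = 100.5
|L(j9.7)| = 0.853 × 9.7 / 100.5 = 0.082354
20 log₁₀(0.082354) = -21.69 dB
∠(j9.7) = 90.00°
∠(j9.7 + 100) = arctan(9.7/100) = 5.54°
∠L(j9.7) = 90.00° − 5.54° = 84.46°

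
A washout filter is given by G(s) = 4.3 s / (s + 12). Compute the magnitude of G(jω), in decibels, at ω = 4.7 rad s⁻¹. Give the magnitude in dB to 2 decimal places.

3.91 dB

|j4.7| = 4.7
|j4.7 + 12| = √(4.7² + 12²) = 12.89
|G(j4.7)| = 4.3 × 4.7 / 12.89 = 1.5682
20 log₁₀(1.5682) = 3.908 dB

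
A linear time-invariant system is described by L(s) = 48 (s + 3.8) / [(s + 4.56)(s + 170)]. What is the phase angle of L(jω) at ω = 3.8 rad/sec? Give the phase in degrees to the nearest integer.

∠(j3.8 + 3.8) = arctan(3.8/3.8) = 45.00°
∠(j3.8 + 4.56) = arctan(3.8/4.56) = 39.81°
∠(j3.8 + 170) = arctan(3.8/170) = 1.28°
∠L(j3.8) = 45.00° − (39.81° + 1.28°) = 3.91°

4°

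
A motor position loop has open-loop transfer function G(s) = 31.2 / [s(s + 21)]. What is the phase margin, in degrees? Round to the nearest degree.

86°

Gain crossover: |G(jω)| = 1 at ω ≈ 1.48 rad s⁻¹.
∠G(j1.48) = −90° − arctan(1.48/21) ≈ -94.04°
PM = 180° + (-94.04°) = 85.96°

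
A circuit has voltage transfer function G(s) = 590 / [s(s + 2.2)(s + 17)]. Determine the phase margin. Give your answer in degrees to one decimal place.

3.6 deg

Gain crossover: |G(jω)| = 1 at ω ≈ 5.54 rad/s.
∠G(j5.54) = −90° − arctan(5.54/2.2) − arctan(5.54/17) ≈ -176.38°
PM = 180° + (-176.38°) = 3.62°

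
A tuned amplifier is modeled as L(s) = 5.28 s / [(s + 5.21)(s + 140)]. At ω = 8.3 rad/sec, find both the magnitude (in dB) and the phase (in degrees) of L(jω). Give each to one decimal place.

|j8.3| = 8.3
|j8.3 + 5.21| = √(8.3² + 5.21²) = 9.8
|j8.3 + 140| = √(8.3² + 140²) = 140.2
|L(j8.3)| = 5.28 × 8.3 / (9.8 × 140.2) = 0.031887
20 log₁₀(0.031887) = -29.93 dB
∠(j8.3) = 90.00°
∠(j8.3 + 5.21) = arctan(8.3/5.21) = 57.88°
∠(j8.3 + 140) = arctan(8.3/140) = 3.39°
∠L(j8.3) = 90.00° − (57.88° + 3.39°) = 28.72°

|L| = -29.9 dB, ∠L = 28.7°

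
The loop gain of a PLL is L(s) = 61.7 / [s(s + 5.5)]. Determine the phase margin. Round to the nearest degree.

38 deg

Gain crossover: |L(jω)| = 1 at ω ≈ 6.96 rad s⁻¹.
∠L(j6.96) = −90° − arctan(6.96/5.5) ≈ -141.67°
PM = 180° + (-141.67°) = 38.33°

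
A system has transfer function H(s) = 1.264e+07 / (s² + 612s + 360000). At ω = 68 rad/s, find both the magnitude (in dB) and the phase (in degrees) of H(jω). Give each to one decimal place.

|H| = 31.0 dB, ∠H = -6.7°

|(j68)² + 612(j68) + 360000| = |3.5538e+05 + j41616| = 3.578e+05
|H(j68)| = 1.264e+07 / 3.578e+05 = 35.327
20 log₁₀(35.327) = 30.96 dB
∠[(j68)² + 612(j68) + 360000] = ∠[3.5538e+05 + j41616] = 6.68°
∠H(j68) = −6.68° = -6.68°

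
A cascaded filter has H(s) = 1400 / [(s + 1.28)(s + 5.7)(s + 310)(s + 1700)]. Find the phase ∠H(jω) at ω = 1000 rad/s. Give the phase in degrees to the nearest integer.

∠(j1000 + 1.28) = arctan(1000/1.28) = 89.93°
∠(j1000 + 5.7) = arctan(1000/5.7) = 89.67°
∠(j1000 + 310) = arctan(1000/310) = 72.78°
∠(j1000 + 1700) = arctan(1000/1700) = 30.47°
∠H(j1000) = − (89.93° + 89.67° + 72.78° + 30.47°) = -282.84°

-283°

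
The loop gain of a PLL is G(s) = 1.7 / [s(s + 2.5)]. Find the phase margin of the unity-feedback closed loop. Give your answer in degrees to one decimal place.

75.3°

Gain crossover: |G(jω)| = 1 at ω ≈ 0.658 rad/sec.
∠G(j0.658) = −90° − arctan(0.658/2.5) ≈ -104.74°
PM = 180° + (-104.74°) = 75.26°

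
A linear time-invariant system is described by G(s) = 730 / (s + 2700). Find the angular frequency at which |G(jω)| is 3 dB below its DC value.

2700 rad/sec

For a single-pole low-pass, the −3 dB point is at the pole: ω = 2700 rad/sec.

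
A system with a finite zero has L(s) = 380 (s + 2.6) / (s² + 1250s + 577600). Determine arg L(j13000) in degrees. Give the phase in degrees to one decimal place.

-84.5°

∠(j13000 + 2.6) = arctan(13000/2.6) = 89.99°
∠[(j13000)² + 1250(j13000) + 577600] = ∠[-1.6842e+08 + j1.625e+07] = 174.49°
∠L(j13000) = 89.99° − 174.49° = -84.50°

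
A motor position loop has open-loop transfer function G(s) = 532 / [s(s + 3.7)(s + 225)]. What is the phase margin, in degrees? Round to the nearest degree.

Gain crossover: |G(jω)| = 1 at ω ≈ 0.63 rad/s.
∠G(j0.63) = −90° − arctan(0.63/3.7) − arctan(0.63/225) ≈ -99.82°
PM = 180° + (-99.82°) = 80.18°

80°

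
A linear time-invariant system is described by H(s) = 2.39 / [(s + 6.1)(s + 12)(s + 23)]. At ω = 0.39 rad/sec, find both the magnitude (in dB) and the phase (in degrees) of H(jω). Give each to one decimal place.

|H| = -57.0 dB, ∠H = -6.5 deg

|j0.39 + 6.1| = √(0.39² + 6.1²) = 6.112
|j0.39 + 12| = √(0.39² + 12²) = 12.01
|j0.39 + 23| = √(0.39² + 23²) = 23
|H(j0.39)| = 2.39 / (6.112 × 12.01 × 23) = 0.0014157
20 log₁₀(0.0014157) = -56.98 dB
∠(j0.39 + 6.1) = arctan(0.39/6.1) = 3.66°
∠(j0.39 + 12) = arctan(0.39/12) = 1.86°
∠(j0.39 + 23) = arctan(0.39/23) = 0.97°
∠H(j0.39) = − (3.66° + 1.86° + 0.97°) = -6.49°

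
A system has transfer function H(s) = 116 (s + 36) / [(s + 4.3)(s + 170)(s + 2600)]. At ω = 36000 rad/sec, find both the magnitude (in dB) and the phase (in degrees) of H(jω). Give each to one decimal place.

|j36000 + 36| = √(36000² + 36²) = 3.6e+04
|j36000 + 4.3| = √(36000² + 4.3²) = 3.6e+04
|j36000 + 170| = √(36000² + 170²) = 3.6e+04
|j36000 + 2600| = √(36000² + 2600²) = 3.609e+04
|H(j36000)| = 116 × 3.6e+04 / (3.6e+04 × 3.6e+04 × 3.609e+04) = 8.9273e-08
20 log₁₀(8.9273e-08) = -140.99 dB
∠(j36000 + 36) = arctan(36000/36) = 89.94°
∠(j36000 + 4.3) = arctan(36000/4.3) = 89.99°
∠(j36000 + 170) = arctan(36000/170) = 89.73°
∠(j36000 + 2600) = arctan(36000/2600) = 85.87°
∠H(j36000) = 89.94° − (89.99° + 89.73° + 85.87°) = -175.65°

|H| = -141.0 dB, ∠H = -175.6 deg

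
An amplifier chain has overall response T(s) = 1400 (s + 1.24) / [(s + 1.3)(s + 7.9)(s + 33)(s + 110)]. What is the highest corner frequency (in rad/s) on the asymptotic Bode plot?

Break frequencies occur at each pole and zero magnitude: 1.24 rad/s, 1.3 rad/s, 7.9 rad/s, 33 rad/s, 110 rad/s.
The highest is 110 rad/s.

110 rad/s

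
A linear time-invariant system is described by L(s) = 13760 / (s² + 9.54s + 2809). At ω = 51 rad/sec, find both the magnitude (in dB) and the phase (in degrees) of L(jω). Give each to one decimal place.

|(j51)² + 9.54(j51) + 2809| = |208 + j486.54| = 529.1
|L(j51)| = 13760 / 529.1 = 26.005
20 log₁₀(26.005) = 28.30 dB
∠[(j51)² + 9.54(j51) + 2809] = ∠[208 + j486.54] = 66.85°
∠L(j51) = −66.85° = -66.85°

|L| = 28.3 dB, ∠L = -66.9 deg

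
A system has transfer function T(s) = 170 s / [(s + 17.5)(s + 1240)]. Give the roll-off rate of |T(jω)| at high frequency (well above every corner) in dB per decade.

-20 dB/decade

With 1 zero and 2 poles, the high-frequency asymptotic slope is 20 × (1 − 2) = -20 dB/decade.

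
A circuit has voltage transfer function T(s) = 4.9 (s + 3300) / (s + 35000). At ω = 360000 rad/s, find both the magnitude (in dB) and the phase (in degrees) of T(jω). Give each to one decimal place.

|T| = 13.8 dB, ∠T = 5.0 deg

|j360000 + 3300| = √(360000² + 3300²) = 3.6e+05
|j360000 + 35000| = √(360000² + 35000²) = 3.617e+05
|T(j360000)| = 4.9 × 3.6e+05 / 3.617e+05 = 4.8772
20 log₁₀(4.8772) = 13.76 dB
∠(j360000 + 3300) = arctan(360000/3300) = 89.47°
∠(j360000 + 35000) = arctan(360000/35000) = 84.45°
∠T(j360000) = 89.47° − 84.45° = 5.03°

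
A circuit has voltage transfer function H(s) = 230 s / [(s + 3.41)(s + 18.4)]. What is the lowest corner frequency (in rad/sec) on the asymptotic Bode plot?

Break frequencies occur at each pole and zero magnitude: 3.41 rad/sec, 18.4 rad/sec.
The lowest is 3.41 rad/sec.

3.41 rad/sec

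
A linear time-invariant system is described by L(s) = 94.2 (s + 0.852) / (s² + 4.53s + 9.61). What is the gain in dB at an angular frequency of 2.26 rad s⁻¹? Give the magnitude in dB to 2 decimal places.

|j2.26 + 0.852| = √(2.26² + 0.852²) = 2.415
|(j2.26)² + 4.53(j2.26) + 9.61| = |4.5024 + j10.238| = 11.18
|L(j2.26)| = 94.2 × 2.415 / 11.18 = 20.343
20 log₁₀(20.343) = 26.168 dB

26.17 dB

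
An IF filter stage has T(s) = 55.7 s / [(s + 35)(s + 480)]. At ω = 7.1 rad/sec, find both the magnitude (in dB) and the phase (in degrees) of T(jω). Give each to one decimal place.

|T| = -32.7 dB, ∠T = 77.7°

|j7.1| = 7.1
|j7.1 + 35| = √(7.1² + 35²) = 35.71
|j7.1 + 480| = √(7.1² + 480²) = 480.1
|T(j7.1)| = 55.7 × 7.1 / (35.71 × 480.1) = 0.023067
20 log₁₀(0.023067) = -32.74 dB
∠(j7.1) = 90.00°
∠(j7.1 + 35) = arctan(7.1/35) = 11.47°
∠(j7.1 + 480) = arctan(7.1/480) = 0.85°
∠T(j7.1) = 90.00° − (11.47° + 0.85°) = 77.69°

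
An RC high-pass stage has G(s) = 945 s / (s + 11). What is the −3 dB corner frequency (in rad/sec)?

For a single-pole high-pass, the −3 dB point is at the pole: ω = 11 rad/sec.

11 rad/sec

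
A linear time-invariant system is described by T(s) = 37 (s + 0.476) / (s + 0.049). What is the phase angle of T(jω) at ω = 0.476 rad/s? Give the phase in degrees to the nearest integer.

∠(j0.476 + 0.476) = arctan(0.476/0.476) = 45.00°
∠(j0.476 + 0.049) = arctan(0.476/0.049) = 84.12°
∠T(j0.476) = 45.00° − 84.12° = -39.12°

-39°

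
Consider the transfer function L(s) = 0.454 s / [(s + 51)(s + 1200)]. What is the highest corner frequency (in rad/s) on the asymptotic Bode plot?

Break frequencies occur at each pole and zero magnitude: 51 rad/s, 1200 rad/s.
The highest is 1200 rad/s.

1200 rad/s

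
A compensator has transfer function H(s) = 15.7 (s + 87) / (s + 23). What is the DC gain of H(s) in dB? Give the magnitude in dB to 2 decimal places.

H(0) = 15.7 × 87 / 23 = 59.387
20 log₁₀(59.387) = 35.474 dB

35.47 dB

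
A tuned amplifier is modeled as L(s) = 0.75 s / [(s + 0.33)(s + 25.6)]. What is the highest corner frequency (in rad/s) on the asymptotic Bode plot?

Break frequencies occur at each pole and zero magnitude: 0.33 rad/s, 25.6 rad/s.
The highest is 25.6 rad/s.

25.6 rad/s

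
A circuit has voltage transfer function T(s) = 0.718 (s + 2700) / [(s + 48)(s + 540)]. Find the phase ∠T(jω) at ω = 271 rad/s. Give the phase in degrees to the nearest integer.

∠(j271 + 2700) = arctan(271/2700) = 5.73°
∠(j271 + 48) = arctan(271/48) = 79.96°
∠(j271 + 540) = arctan(271/540) = 26.65°
∠T(j271) = 5.73° − (79.96° + 26.65°) = -100.87°

-101 deg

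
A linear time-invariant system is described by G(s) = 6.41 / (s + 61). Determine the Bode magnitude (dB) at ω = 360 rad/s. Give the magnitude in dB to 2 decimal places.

|j360 + 61| = √(360² + 61²) = 365.1
|G(j360)| = 6.41 / 365.1 = 0.017555
20 log₁₀(0.017555) = -35.112 dB

-35.11 dB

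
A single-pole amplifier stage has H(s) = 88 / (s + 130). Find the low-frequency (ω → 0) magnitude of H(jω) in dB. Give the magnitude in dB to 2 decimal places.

-3.39 dB

H(0) = 88 / 130 = 0.67692
20 log₁₀(0.67692) = -3.389 dB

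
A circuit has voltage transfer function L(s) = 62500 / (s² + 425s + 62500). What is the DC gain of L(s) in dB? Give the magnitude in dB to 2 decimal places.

0.00 dB

L(0) = 62500 / 62500 = 1
20 log₁₀(1) = 0.000 dB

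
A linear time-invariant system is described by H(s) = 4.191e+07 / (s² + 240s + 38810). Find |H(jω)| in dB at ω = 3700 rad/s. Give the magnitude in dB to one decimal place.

9.7 dB

|(j3700)² + 240(j3700) + 38810| = |-1.3651e+07 + j8.88e+05| = 1.368e+07
|H(j3700)| = 4.191e+07 / 1.368e+07 = 3.0636
20 log₁₀(3.0636) = 9.72 dB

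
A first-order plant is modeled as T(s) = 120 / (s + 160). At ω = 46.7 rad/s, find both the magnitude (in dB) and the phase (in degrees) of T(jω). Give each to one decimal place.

|T| = -2.9 dB, ∠T = -16.3°

|j46.7 + 160| = √(46.7² + 160²) = 166.7
|T(j46.7)| = 120 / 166.7 = 0.71996
20 log₁₀(0.71996) = -2.85 dB
∠(j46.7 + 160) = arctan(46.7/160) = 16.27°
∠T(j46.7) = −16.27° = -16.27°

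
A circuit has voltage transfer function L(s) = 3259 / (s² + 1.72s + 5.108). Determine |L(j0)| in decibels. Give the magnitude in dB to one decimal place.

L(0) = 3259 / 5.108 = 638.02
20 log₁₀(638.02) = 56.10 dB

56.1 dB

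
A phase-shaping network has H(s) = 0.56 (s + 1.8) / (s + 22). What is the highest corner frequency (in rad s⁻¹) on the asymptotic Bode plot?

22 rad s⁻¹

Break frequencies occur at each pole and zero magnitude: 1.8 rad s⁻¹, 22 rad s⁻¹.
The highest is 22 rad s⁻¹.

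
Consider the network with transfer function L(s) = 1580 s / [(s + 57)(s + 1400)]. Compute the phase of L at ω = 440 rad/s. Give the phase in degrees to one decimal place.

∠(j440) = 90.00°
∠(j440 + 57) = arctan(440/57) = 82.62°
∠(j440 + 1400) = arctan(440/1400) = 17.45°
∠L(j440) = 90.00° − (82.62° + 17.45°) = -10.07°

-10.1 deg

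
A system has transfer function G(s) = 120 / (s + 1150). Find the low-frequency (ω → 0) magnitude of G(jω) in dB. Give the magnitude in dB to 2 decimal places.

-19.63 dB

G(0) = 120 / 1150 = 0.10435
20 log₁₀(0.10435) = -19.630 dB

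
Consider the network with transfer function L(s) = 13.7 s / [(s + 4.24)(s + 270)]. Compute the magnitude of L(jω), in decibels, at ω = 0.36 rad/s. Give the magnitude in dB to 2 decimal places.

-47.35 dB

|j0.36| = 0.36
|j0.36 + 4.24| = √(0.36² + 4.24²) = 4.255
|j0.36 + 270| = √(0.36² + 270²) = 270
|L(j0.36)| = 13.7 × 0.36 / (4.255 × 270) = 0.0042927
20 log₁₀(0.0042927) = -47.345 dB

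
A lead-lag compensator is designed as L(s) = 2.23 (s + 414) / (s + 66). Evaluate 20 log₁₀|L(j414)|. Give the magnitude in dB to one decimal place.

|j414 + 414| = √(414² + 414²) = 585.5
|j414 + 66| = √(414² + 66²) = 419.2
|L(j414)| = 2.23 × 585.5 / 419.2 = 3.1144
20 log₁₀(3.1144) = 9.87 dB

9.9 dB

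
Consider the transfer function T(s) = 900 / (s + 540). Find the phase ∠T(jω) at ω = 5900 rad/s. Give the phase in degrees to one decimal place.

∠(j5900 + 540) = arctan(5900/540) = 84.77°
∠T(j5900) = −84.77° = -84.77°

-84.8°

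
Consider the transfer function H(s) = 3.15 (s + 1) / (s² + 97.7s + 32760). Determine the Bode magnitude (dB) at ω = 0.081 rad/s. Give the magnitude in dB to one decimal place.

|j0.081 + 1| = √(0.081² + 1²) = 1.003
|(j0.081)² + 97.7(j0.081) + 32760| = |32760 + j7.9137| = 3.276e+04
|H(j0.081)| = 3.15 × 1.003 / 3.276e+04 = 9.6469e-05
20 log₁₀(9.6469e-05) = -80.31 dB

-80.3 dB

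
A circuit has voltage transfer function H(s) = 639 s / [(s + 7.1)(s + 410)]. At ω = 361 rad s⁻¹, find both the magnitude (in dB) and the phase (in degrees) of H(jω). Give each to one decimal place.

|j361| = 361
|j361 + 7.1| = √(361² + 7.1²) = 361.1
|j361 + 410| = √(361² + 410²) = 546.3
|H(j361)| = 639 × 361 / (361.1 × 546.3) = 1.1695
20 log₁₀(1.1695) = 1.36 dB
∠(j361) = 90.00°
∠(j361 + 7.1) = arctan(361/7.1) = 88.87°
∠(j361 + 410) = arctan(361/410) = 41.36°
∠H(j361) = 90.00° − (88.87° + 41.36°) = -40.24°

|H| = 1.4 dB, ∠H = -40.2°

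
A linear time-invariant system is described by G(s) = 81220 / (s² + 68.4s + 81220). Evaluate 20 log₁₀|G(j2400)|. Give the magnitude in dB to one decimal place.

-36.9 dB

|(j2400)² + 68.4(j2400) + 81220| = |-5.6788e+06 + j1.6416e+05| = 5.681e+06
|G(j2400)| = 81220 / 5.681e+06 = 0.014296
20 log₁₀(0.014296) = -36.90 dB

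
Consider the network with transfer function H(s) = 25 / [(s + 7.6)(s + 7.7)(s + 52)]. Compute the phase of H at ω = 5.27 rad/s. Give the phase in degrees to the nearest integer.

-75 deg

∠(j5.27 + 7.6) = arctan(5.27/7.6) = 34.74°
∠(j5.27 + 7.7) = arctan(5.27/7.7) = 34.39°
∠(j5.27 + 52) = arctan(5.27/52) = 5.79°
∠H(j5.27) = − (34.74° + 34.39° + 5.79°) = -74.91°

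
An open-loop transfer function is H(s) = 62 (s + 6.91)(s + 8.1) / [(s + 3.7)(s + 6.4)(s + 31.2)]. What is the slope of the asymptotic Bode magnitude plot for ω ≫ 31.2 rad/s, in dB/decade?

With 2 zeros and 3 poles, the high-frequency asymptotic slope is 20 × (2 − 3) = -20 dB/decade.

-20 dB/decade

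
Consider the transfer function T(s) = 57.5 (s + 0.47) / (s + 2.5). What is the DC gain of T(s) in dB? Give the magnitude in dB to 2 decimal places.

20.68 dB

T(0) = 57.5 × 0.47 / 2.5 = 10.81
20 log₁₀(10.81) = 20.677 dB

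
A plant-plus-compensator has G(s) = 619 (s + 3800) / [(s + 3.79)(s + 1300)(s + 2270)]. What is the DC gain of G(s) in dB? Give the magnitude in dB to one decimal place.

G(0) = 619 × 3800 / (3.79 × 1300 × 2270) = 0.21031
20 log₁₀(0.21031) = -13.54 dB

-13.5 dB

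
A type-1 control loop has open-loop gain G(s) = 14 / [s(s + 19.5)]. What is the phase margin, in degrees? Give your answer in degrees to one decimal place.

87.9°

Gain crossover: |G(jω)| = 1 at ω ≈ 0.717 rad/s.
∠G(j0.717) = −90° − arctan(0.717/19.5) ≈ -92.11°
PM = 180° + (-92.11°) = 87.89°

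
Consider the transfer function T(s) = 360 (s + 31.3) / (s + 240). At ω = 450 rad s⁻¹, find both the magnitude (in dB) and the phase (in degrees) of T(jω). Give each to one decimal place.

|j450 + 31.3| = √(450² + 31.3²) = 451.1
|j450 + 240| = √(450² + 240²) = 510
|T(j450)| = 360 × 451.1 / 510 = 318.41
20 log₁₀(318.41) = 50.06 dB
∠(j450 + 31.3) = arctan(450/31.3) = 86.02°
∠(j450 + 240) = arctan(450/240) = 61.93°
∠T(j450) = 86.02° − 61.93° = 24.09°

|T| = 50.1 dB, ∠T = 24.1°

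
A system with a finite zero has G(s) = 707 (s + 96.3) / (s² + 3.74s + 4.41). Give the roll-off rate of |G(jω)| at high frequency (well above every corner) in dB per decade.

-20 dB/decade

With 1 zero and 2 poles, the high-frequency asymptotic slope is 20 × (1 − 2) = -20 dB/decade.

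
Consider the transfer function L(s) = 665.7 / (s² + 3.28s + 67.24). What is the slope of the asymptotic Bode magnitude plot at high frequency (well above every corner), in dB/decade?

With 0 zeros and 2 poles, the high-frequency asymptotic slope is 20 × (0 − 2) = -40 dB/decade.

-40 dB/decade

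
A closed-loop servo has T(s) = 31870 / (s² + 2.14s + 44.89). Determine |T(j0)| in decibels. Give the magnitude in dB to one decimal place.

T(0) = 31870 / 44.89 = 709.96
20 log₁₀(709.96) = 57.02 dB

57.0 dB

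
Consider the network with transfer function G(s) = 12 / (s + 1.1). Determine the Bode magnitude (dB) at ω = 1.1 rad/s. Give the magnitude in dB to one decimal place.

|j1.1 + 1.1| = √(1.1² + 1.1²) = 1.556
|G(j1.1)| = 12 / 1.556 = 7.7139
20 log₁₀(7.7139) = 17.75 dB

17.7 dB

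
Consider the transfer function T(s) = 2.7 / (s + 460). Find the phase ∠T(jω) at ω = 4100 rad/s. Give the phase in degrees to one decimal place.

-83.6°

∠(j4100 + 460) = arctan(4100/460) = 83.60°
∠T(j4100) = −83.60° = -83.60°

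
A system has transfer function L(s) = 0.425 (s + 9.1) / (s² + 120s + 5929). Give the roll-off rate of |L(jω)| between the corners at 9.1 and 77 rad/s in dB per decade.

In this band the factors already past their corner are: zero at 9.1; net slope = 20 dB/decade.

20 dB/decade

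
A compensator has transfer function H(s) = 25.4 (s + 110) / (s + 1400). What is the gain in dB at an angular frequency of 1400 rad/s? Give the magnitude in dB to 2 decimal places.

|j1400 + 110| = √(1400² + 110²) = 1404
|j1400 + 1400| = √(1400² + 1400²) = 1980
|H(j1400)| = 25.4 × 1404 / 1980 = 18.016
20 log₁₀(18.016) = 25.113 dB

25.11 dB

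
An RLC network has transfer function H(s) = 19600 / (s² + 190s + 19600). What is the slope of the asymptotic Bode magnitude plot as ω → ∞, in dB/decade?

-40 dB/decade

With 0 zeros and 2 poles, the high-frequency asymptotic slope is 20 × (0 − 2) = -40 dB/decade.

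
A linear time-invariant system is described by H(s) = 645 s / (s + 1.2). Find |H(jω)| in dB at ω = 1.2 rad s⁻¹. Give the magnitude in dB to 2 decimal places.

53.18 dB

|j1.2| = 1.2
|j1.2 + 1.2| = √(1.2² + 1.2²) = 1.697
|H(j1.2)| = 645 × 1.2 / 1.697 = 456.08
20 log₁₀(456.08) = 53.181 dB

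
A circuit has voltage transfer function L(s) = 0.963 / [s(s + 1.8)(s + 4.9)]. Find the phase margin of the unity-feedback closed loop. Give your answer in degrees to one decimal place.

Gain crossover: |L(jω)| = 1 at ω ≈ 0.109 rad s⁻¹.
∠L(j0.109) = −90° − arctan(0.109/1.8) − arctan(0.109/4.9) ≈ -94.74°
PM = 180° + (-94.74°) = 85.26°

85.3°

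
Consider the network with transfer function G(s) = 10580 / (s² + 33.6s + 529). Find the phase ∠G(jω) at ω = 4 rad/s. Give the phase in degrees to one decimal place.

-14.7°

∠[(j4)² + 33.6(j4) + 529] = ∠[513 + j134.4] = 14.68°
∠G(j4) = −14.68° = -14.68°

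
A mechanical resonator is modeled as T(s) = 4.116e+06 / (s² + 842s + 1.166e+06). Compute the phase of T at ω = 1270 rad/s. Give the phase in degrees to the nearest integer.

-113°

∠[(j1270)² + 842(j1270) + 1.166e+06] = ∠[-4.469e+05 + j1.0693e+06] = 112.68°
∠T(j1270) = −112.68° = -112.68°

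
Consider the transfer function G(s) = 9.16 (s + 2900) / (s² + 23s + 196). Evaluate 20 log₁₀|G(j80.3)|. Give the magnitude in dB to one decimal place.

|j80.3 + 2900| = √(80.3² + 2900²) = 2901
|(j80.3)² + 23(j80.3) + 196| = |-6252.1 + j1846.9| = 6519
|G(j80.3)| = 9.16 × 2901 / 6519 = 4.0763
20 log₁₀(4.0763) = 12.21 dB

12.2 dB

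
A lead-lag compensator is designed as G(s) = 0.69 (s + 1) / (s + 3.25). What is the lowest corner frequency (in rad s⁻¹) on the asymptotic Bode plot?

Break frequencies occur at each pole and zero magnitude: 1 rad s⁻¹, 3.25 rad s⁻¹.
The lowest is 1 rad s⁻¹.

1 rad s⁻¹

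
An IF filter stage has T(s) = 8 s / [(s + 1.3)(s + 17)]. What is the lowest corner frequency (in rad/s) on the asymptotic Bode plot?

Break frequencies occur at each pole and zero magnitude: 1.3 rad/s, 17 rad/s.
The lowest is 1.3 rad/s.

1.3 rad/s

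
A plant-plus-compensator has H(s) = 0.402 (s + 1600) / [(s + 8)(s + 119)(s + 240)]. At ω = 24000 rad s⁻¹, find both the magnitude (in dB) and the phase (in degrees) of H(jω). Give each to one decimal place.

|H| = -183.1 dB, ∠H = -182.9°

|j24000 + 1600| = √(24000² + 1600²) = 2.405e+04
|j24000 + 8| = √(24000² + 8²) = 2.4e+04
|j24000 + 119| = √(24000² + 119²) = 2.4e+04
|j24000 + 240| = √(24000² + 240²) = 2.4e+04
|H(j24000)| = 0.402 × 2.405e+04 / (2.4e+04 × 2.4e+04 × 2.4e+04) = 6.9942e-10
20 log₁₀(6.9942e-10) = -183.11 dB
∠(j24000 + 1600) = arctan(24000/1600) = 86.19°
∠(j24000 + 8) = arctan(24000/8) = 89.98°
∠(j24000 + 119) = arctan(24000/119) = 89.72°
∠(j24000 + 240) = arctan(24000/240) = 89.43°
∠H(j24000) = 86.19° − (89.98° + 89.72° + 89.43°) = -182.94°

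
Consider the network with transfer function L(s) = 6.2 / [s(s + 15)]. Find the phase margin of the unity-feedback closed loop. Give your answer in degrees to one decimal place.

88.4 deg

Gain crossover: |L(jω)| = 1 at ω ≈ 0.413 rad s⁻¹.
∠L(j0.413) = −90° − arctan(0.413/15) ≈ -91.58°
PM = 180° + (-91.58°) = 88.42°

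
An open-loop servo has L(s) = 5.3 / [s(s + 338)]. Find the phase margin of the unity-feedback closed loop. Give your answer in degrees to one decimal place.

Gain crossover: |L(jω)| = 1 at ω ≈ 0.0157 rad/s.
∠L(j0.0157) = −90° − arctan(0.0157/338) ≈ -90.00°
PM = 180° + (-90.00°) = 90.00°

90.0 deg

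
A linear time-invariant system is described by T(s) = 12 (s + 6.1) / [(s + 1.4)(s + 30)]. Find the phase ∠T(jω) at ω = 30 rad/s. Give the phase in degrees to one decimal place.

-53.8 deg

∠(j30 + 6.1) = arctan(30/6.1) = 78.51°
∠(j30 + 1.4) = arctan(30/1.4) = 87.33°
∠(j30 + 30) = arctan(30/30) = 45.00°
∠T(j30) = 78.51° − (87.33° + 45.00°) = -53.82°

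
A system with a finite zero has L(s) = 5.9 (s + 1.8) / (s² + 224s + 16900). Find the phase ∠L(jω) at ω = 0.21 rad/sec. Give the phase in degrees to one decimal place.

∠(j0.21 + 1.8) = arctan(0.21/1.8) = 6.65°
∠[(j0.21)² + 224(j0.21) + 16900] = ∠[16900 + j47.04] = 0.16°
∠L(j0.21) = 6.65° − 0.16° = 6.49°

6.5°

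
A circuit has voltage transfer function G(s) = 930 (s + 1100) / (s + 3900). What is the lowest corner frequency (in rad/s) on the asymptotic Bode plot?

1100 rad/s

Break frequencies occur at each pole and zero magnitude: 1100 rad/s, 3900 rad/s.
The lowest is 1100 rad/s.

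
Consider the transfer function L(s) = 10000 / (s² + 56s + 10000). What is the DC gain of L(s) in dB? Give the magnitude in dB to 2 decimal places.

L(0) = 10000 / 10000 = 1
20 log₁₀(1) = 0.000 dB

0.00 dB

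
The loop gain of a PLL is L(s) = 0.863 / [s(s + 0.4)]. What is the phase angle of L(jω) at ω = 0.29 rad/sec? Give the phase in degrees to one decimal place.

-125.9°

∠(j0.29 + 0.4) = arctan(0.29/0.4) = 35.94°
∠(j0.29) = 90.00°
∠L(j0.29) = − (35.94° + 90.00°) = -125.94°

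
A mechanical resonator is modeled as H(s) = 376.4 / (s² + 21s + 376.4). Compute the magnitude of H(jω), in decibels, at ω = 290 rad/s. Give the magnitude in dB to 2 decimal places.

-46.97 dB

|(j290)² + 21(j290) + 376.4| = |-83724 + j6090| = 8.394e+04
|H(j290)| = 376.4 / 8.394e+04 = 0.0044839
20 log₁₀(0.0044839) = -46.967 dB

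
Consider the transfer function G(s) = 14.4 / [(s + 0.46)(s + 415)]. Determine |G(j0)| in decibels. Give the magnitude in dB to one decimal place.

G(0) = 14.4 / (0.46 × 415) = 0.075432
20 log₁₀(0.075432) = -22.45 dB

-22.4 dB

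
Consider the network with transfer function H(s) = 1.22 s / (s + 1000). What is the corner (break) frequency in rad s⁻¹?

The single real pole at s = −1000 gives a corner at ω = 1000 rad s⁻¹.

1000 rad s⁻¹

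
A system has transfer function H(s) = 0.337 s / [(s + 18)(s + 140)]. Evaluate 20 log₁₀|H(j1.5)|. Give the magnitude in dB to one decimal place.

-74.0 dB

|j1.5| = 1.5
|j1.5 + 18| = √(1.5² + 18²) = 18.06
|j1.5 + 140| = √(1.5² + 140²) = 140
|H(j1.5)| = 0.337 × 1.5 / (18.06 × 140) = 0.00019989
20 log₁₀(0.00019989) = -73.98 dB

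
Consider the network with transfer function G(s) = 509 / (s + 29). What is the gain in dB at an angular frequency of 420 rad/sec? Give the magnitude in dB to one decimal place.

1.6 dB

|j420 + 29| = √(420² + 29²) = 421
|G(j420)| = 509 / 421 = 1.209
20 log₁₀(1.209) = 1.65 dB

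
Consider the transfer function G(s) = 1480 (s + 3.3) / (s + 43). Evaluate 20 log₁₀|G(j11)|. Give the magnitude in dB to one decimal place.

51.7 dB

|j11 + 3.3| = √(11² + 3.3²) = 11.48
|j11 + 43| = √(11² + 43²) = 44.38
|G(j11)| = 1480 × 11.48 / 44.38 = 382.94
20 log₁₀(382.94) = 51.66 dB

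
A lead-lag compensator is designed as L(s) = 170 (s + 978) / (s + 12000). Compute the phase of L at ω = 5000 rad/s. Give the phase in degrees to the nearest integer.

∠(j5000 + 978) = arctan(5000/978) = 78.93°
∠(j5000 + 12000) = arctan(5000/12000) = 22.62°
∠L(j5000) = 78.93° − 22.62° = 56.31°

56°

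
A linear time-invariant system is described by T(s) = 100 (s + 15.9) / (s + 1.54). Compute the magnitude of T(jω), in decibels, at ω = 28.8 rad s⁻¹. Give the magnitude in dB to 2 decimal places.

41.14 dB

|j28.8 + 15.9| = √(28.8² + 15.9²) = 32.9
|j28.8 + 1.54| = √(28.8² + 1.54²) = 28.84
|T(j28.8)| = 100 × 32.9 / 28.84 = 114.06
20 log₁₀(114.06) = 41.143 dB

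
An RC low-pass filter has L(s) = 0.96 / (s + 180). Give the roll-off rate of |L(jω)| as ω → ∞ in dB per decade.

-20 dB/decade

With 0 zeros and 1 pole, the high-frequency asymptotic slope is 20 × (0 − 1) = -20 dB/decade.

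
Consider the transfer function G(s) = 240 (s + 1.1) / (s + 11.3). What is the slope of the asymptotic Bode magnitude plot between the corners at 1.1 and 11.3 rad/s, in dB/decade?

In this band the factors already past their corner are: zero at 1.1; net slope = 20 dB/decade.

20 dB/decade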